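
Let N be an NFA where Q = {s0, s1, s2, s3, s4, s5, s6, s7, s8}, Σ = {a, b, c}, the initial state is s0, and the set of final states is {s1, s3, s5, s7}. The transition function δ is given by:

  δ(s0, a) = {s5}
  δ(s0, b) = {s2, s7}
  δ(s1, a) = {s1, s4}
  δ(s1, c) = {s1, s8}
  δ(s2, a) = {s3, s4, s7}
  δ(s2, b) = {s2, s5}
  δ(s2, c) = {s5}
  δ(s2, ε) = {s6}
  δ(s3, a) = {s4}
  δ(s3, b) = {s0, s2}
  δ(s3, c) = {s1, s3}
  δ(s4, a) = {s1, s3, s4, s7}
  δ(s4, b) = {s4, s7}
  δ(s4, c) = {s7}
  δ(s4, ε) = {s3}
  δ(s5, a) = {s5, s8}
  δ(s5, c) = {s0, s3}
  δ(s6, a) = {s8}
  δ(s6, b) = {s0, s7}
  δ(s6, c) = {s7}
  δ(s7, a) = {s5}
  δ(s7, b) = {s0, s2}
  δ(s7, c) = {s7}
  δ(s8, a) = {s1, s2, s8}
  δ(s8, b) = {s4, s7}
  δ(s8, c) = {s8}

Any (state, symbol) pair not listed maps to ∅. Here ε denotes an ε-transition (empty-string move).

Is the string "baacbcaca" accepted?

Start in {s0}.
Read 'b': {s0} → {s2, s6, s7}.
Read 'a': {s2, s6, s7} → {s3, s4, s5, s7, s8}.
Read 'a': {s3, s4, s5, s7, s8} → {s1, s2, s3, s4, s5, s6, s7, s8}.
Read 'c': {s1, s2, s3, s4, s5, s6, s7, s8} → {s0, s1, s3, s5, s7, s8}.
Read 'b': {s0, s1, s3, s5, s7, s8} → {s0, s2, s3, s4, s6, s7}.
Read 'c': {s0, s2, s3, s4, s6, s7} → {s1, s3, s5, s7}.
Read 'a': {s1, s3, s5, s7} → {s1, s3, s4, s5, s8}.
Read 'c': {s1, s3, s4, s5, s8} → {s0, s1, s3, s7, s8}.
Read 'a': {s0, s1, s3, s7, s8} → {s1, s2, s3, s4, s5, s6, s8}.
The final set {s1, s2, s3, s4, s5, s6, s8} contains the accepting states s1, s3, s5.

Yes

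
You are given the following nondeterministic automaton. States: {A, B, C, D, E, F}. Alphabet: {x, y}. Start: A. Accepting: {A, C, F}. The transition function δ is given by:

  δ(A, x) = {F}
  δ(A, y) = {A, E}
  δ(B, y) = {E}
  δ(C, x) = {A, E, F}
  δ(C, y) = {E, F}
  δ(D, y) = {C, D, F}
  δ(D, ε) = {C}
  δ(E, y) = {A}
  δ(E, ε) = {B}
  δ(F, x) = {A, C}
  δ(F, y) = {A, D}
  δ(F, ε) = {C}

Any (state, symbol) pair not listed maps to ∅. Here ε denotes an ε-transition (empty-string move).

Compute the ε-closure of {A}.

{A}

Begin with {A}.
No ε-moves leave this set, so the closure equals the set itself.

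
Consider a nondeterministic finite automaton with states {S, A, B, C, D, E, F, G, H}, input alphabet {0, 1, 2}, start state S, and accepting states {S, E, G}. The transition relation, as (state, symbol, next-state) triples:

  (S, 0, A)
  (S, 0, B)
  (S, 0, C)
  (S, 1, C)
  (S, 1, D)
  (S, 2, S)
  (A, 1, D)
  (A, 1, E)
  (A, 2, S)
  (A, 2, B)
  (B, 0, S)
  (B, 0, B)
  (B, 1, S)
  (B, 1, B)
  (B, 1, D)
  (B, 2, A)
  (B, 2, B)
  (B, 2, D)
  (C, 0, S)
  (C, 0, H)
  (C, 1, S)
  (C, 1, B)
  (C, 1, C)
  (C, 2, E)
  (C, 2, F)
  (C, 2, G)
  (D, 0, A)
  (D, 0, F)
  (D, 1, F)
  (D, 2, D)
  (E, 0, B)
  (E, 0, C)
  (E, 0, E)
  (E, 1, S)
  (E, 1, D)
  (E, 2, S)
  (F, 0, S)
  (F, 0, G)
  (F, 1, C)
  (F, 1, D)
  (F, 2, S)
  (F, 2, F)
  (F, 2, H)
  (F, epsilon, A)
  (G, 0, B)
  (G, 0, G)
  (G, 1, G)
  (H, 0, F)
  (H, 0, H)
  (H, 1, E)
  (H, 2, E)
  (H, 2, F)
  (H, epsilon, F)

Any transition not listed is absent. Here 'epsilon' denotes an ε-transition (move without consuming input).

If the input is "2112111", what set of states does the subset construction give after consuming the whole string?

Start in {S}.
Read '2': S→{S}; now {S}.
Read '1': S→{C, D}; now {C, D}.
Read '1': C→{S, B, C}, D→{F}; union {S, B, C, F}; ε-closure = {S, A, B, C, F}.
Read '2': S→{S}, A→{S, B}, B→{A, B, D}, C→{E, F, G}, F→{S, F, H}; now {S, A, B, D, E, F, G, H}.
Read '1': S→{C, D}, A→{D, E}, B→{S, B, D}, D→{F}, E→{S, D}, F→{C, D}, G→{G}, H→{E}; union {S, B, C, D, E, F, G}; ε-closure = {S, A, B, C, D, E, F, G}.
Read '1': S→{C, D}, A→{D, E}, B→{S, B, D}, C→{S, B, C}, D→{F}, E→{S, D}, F→{C, D}, G→{G}; union {S, B, C, D, E, F, G}; ε-closure = {S, A, B, C, D, E, F, G}.
Read '1': S→{C, D}, A→{D, E}, B→{S, B, D}, C→{S, B, C}, D→{F}, E→{S, D}, F→{C, D}, G→{G}; union {S, B, C, D, E, F, G}; ε-closure = {S, A, B, C, D, E, F, G}.

{S, A, B, C, D, E, F, G}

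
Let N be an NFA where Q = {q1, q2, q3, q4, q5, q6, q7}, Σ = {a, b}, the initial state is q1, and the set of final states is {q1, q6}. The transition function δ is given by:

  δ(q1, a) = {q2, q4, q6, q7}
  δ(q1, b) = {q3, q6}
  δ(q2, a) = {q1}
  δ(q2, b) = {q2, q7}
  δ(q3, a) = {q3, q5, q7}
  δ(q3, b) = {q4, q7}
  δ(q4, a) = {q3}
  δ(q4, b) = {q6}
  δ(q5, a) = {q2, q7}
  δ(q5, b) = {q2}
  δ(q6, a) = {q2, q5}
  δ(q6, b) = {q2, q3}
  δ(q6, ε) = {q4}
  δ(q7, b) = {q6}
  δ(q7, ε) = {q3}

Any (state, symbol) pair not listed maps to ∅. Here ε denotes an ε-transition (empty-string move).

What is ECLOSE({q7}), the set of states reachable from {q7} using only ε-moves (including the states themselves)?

{q3, q7}

Begin with {q7}.
ε-move q7 → q3; add q3.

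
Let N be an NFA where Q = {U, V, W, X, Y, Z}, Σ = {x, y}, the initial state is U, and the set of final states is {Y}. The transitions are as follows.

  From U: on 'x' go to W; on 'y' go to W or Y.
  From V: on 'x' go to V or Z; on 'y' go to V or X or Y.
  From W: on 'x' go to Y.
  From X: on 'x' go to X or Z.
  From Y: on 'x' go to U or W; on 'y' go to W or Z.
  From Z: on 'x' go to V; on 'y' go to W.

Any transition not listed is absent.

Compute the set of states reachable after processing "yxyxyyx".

{U, V, W, X, Y, Z}

Start in {U}.
Read 'y': {U} → {W, Y}.
Read 'x': {W, Y} → {U, W, Y}.
Read 'y': {U, W, Y} → {W, Y, Z}.
Read 'x': {W, Y, Z} → {U, V, W, Y}.
Read 'y': {U, V, W, Y} → {V, W, X, Y, Z}.
Read 'y': {V, W, X, Y, Z} → {V, W, X, Y, Z}.
Read 'x': {V, W, X, Y, Z} → {U, V, W, X, Y, Z}.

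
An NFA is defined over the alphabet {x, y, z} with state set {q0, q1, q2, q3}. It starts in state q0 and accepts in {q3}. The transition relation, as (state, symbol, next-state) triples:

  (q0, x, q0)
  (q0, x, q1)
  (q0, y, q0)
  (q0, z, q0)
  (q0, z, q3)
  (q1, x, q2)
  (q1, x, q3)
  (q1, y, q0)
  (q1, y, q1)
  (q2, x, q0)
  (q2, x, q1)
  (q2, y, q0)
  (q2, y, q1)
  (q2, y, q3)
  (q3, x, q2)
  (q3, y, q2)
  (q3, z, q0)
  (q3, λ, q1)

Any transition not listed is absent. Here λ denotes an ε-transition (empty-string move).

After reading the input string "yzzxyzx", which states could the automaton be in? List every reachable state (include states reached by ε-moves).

{q0, q1, q2, q3}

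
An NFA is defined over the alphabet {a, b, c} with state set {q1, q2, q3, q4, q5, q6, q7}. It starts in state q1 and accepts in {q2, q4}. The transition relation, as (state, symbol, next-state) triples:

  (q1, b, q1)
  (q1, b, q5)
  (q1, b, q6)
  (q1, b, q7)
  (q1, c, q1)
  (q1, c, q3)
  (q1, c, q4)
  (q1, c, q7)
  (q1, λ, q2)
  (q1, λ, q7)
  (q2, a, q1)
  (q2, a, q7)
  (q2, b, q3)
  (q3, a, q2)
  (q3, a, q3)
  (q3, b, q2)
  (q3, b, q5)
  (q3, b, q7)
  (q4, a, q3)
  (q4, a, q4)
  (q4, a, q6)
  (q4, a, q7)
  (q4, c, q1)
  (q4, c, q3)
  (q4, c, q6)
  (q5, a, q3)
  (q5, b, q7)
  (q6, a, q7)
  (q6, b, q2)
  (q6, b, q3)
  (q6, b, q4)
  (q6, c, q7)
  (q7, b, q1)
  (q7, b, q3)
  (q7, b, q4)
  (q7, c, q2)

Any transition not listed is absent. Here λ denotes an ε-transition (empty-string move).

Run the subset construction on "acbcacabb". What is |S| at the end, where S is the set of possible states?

7

Start: ε-closure({q1}) = {q1, q2, q7}.
Read 'a': {q1, q2, q7} → {q1, q2, q7}.
Read 'c': {q1, q2, q7} → {q1, q2, q3, q4, q7}.
Read 'b': {q1, q2, q3, q4, q7} → {q1, q2, q3, q4, q5, q6, q7}.
Read 'c': {q1, q2, q3, q4, q5, q6, q7} → {q1, q2, q3, q4, q6, q7}.
Read 'a': {q1, q2, q3, q4, q6, q7} → {q1, q2, q3, q4, q6, q7}.
Read 'c': {q1, q2, q3, q4, q6, q7} → {q1, q2, q3, q4, q6, q7}.
Read 'a': {q1, q2, q3, q4, q6, q7} → {q1, q2, q3, q4, q6, q7}.
Read 'b': {q1, q2, q3, q4, q6, q7} → {q1, q2, q3, q4, q5, q6, q7}.
Read 'b': {q1, q2, q3, q4, q5, q6, q7} → {q1, q2, q3, q4, q5, q6, q7}.
That set has 7 states.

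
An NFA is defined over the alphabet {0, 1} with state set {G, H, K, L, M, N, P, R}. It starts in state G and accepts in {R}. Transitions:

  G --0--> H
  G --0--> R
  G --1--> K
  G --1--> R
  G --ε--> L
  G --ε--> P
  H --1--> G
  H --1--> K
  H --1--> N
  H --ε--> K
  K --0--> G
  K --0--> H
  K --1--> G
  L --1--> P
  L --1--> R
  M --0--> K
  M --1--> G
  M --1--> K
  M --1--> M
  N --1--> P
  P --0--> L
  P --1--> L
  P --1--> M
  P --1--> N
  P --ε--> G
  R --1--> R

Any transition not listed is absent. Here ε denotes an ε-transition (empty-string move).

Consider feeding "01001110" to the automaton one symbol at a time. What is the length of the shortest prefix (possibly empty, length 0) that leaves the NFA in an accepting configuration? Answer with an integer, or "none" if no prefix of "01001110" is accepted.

Start: ε-closure({G}) = {G, L, P}.
Read '0': {G, L, P} → {H, K, L, R}.
None of the earlier sets intersect F, but {H, K, L, R} does.

1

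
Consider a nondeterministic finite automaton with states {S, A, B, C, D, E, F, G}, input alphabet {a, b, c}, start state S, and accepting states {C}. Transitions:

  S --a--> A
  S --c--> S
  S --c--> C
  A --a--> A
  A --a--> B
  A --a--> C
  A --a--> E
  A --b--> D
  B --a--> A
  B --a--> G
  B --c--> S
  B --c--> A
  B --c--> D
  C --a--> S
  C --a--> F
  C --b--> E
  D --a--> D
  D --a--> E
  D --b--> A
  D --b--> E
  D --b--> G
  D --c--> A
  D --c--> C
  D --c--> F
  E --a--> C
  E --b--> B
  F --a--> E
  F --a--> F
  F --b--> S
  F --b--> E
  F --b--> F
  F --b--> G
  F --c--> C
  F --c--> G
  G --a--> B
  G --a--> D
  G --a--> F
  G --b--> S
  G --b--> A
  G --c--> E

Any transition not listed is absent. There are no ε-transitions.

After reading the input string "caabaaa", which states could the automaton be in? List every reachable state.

Start in {S}.
Read 'c': S→{S, C}; now {S, C}.
Read 'a': S→{A}, C→{S, F}; now {S, A, F}.
Read 'a': S→{A}, A→{A, B, C, E}, F→{E, F}; now {A, B, C, E, F}.
Read 'b': A→{D}, B→∅, C→{E}, E→{B}, F→{S, E, F, G}; now {S, B, D, E, F, G}.
Read 'a': S→{A}, B→{A, G}, D→{D, E}, E→{C}, F→{E, F}, G→{B, D, F}; now {A, B, C, D, E, F, G}.
Read 'a': A→{A, B, C, E}, B→{A, G}, C→{S, F}, D→{D, E}, E→{C}, F→{E, F}, G→{B, D, F}; now {S, A, B, C, D, E, F, G}.
Read 'a': S→{A}, A→{A, B, C, E}, B→{A, G}, C→{S, F}, D→{D, E}, E→{C}, F→{E, F}, G→{B, D, F}; now {S, A, B, C, D, E, F, G}.

{S, A, B, C, D, E, F, G}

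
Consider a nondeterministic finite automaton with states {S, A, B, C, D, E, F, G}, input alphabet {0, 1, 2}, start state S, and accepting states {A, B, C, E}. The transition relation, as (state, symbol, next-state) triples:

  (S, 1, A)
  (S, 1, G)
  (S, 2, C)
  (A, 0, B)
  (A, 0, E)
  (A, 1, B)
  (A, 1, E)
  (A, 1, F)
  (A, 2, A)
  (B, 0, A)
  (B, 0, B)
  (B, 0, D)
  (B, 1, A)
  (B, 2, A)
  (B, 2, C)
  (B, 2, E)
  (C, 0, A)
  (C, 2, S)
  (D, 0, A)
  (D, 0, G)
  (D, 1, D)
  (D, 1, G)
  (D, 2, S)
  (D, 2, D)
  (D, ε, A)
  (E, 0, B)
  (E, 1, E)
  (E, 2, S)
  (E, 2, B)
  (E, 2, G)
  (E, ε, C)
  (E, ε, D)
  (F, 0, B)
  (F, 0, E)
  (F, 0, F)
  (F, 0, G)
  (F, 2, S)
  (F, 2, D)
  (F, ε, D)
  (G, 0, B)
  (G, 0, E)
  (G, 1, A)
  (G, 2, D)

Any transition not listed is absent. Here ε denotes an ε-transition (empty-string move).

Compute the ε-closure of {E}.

{A, C, D, E}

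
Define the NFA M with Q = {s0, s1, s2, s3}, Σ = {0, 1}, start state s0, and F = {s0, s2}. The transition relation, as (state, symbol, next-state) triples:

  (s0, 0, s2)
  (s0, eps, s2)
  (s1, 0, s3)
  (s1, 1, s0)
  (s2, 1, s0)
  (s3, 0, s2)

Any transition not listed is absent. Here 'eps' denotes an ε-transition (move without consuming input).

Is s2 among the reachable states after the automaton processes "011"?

Yes

Start: ε-closure({s0}) = {s0, s2}.
Read '0': s0→{s2}, s2→∅; now {s2}.
Read '1': s2→{s0}; union {s0}; ε-closure = {s0, s2}.
Read '1': s0→∅, s2→{s0}; union {s0}; ε-closure = {s0, s2}.
State s2 is in {s0, s2}.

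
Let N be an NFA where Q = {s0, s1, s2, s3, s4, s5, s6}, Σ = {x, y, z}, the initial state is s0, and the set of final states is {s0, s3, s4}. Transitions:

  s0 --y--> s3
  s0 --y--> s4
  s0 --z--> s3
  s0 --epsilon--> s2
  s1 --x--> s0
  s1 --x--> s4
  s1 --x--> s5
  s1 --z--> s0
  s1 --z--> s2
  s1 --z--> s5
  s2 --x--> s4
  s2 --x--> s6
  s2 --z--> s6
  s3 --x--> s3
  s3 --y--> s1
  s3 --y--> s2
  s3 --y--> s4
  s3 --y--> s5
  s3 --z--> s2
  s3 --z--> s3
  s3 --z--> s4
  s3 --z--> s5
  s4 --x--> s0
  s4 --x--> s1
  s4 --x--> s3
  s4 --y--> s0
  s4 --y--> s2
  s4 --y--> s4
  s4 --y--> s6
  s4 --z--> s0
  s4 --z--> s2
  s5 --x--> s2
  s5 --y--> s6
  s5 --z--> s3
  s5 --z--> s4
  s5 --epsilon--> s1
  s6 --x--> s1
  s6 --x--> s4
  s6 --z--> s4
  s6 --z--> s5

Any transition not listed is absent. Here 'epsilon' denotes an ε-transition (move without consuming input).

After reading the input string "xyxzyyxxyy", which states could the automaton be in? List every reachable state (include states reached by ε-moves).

Start: ε-closure({s0}) = {s0, s2}.
Read 'x': {s0, s2} → {s4, s6}.
Read 'y': {s4, s6} → {s0, s2, s4, s6}.
Read 'x': {s0, s2, s4, s6} → {s0, s1, s2, s3, s4, s6}.
Read 'z': {s0, s1, s2, s3, s4, s6} → {s0, s1, s2, s3, s4, s5, s6}.
Read 'y': {s0, s1, s2, s3, s4, s5, s6} → {s0, s1, s2, s3, s4, s5, s6}.
Read 'y': {s0, s1, s2, s3, s4, s5, s6} → {s0, s1, s2, s3, s4, s5, s6}.
Read 'x': {s0, s1, s2, s3, s4, s5, s6} → {s0, s1, s2, s3, s4, s5, s6}.
Read 'x': {s0, s1, s2, s3, s4, s5, s6} → {s0, s1, s2, s3, s4, s5, s6}.
Read 'y': {s0, s1, s2, s3, s4, s5, s6} → {s0, s1, s2, s3, s4, s5, s6}.
Read 'y': {s0, s1, s2, s3, s4, s5, s6} → {s0, s1, s2, s3, s4, s5, s6}.

{s0, s1, s2, s3, s4, s5, s6}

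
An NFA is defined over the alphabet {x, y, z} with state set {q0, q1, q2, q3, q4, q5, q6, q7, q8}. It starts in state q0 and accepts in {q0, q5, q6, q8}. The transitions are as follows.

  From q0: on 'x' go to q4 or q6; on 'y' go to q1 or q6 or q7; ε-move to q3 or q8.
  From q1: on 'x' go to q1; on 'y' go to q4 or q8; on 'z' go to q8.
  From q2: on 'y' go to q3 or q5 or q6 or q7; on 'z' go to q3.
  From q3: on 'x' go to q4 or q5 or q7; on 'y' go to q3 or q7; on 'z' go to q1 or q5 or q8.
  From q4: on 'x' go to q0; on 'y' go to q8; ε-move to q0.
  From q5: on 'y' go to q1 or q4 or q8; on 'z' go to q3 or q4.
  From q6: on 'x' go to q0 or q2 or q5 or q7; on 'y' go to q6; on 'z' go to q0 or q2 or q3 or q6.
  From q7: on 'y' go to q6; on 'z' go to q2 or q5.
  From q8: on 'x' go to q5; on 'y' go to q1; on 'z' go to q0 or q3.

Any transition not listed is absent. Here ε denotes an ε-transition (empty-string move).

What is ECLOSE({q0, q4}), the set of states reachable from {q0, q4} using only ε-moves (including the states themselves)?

Begin with {q0, q4}.
ε-move q0 → q3; add q3.
ε-move q0 → q8; add q8.

{q0, q3, q4, q8}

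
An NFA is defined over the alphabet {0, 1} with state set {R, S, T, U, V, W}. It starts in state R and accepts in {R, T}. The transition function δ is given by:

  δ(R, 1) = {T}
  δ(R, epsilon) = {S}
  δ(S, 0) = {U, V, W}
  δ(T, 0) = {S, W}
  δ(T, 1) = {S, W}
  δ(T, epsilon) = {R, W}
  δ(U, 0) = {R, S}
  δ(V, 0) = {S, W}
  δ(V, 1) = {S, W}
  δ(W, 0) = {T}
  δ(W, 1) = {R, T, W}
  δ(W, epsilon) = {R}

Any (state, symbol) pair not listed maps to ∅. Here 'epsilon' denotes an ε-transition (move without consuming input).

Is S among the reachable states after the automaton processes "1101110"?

Start: ε-closure({R}) = {R, S}.
Read '1': {R, S} → {R, S, T, W}.
Read '1': {R, S, T, W} → {R, S, T, W}.
Read '0': {R, S, T, W} → {R, S, T, U, V, W}.
Read '1': {R, S, T, U, V, W} → {R, S, T, W}.
Read '1': {R, S, T, W} → {R, S, T, W}.
Read '1': {R, S, T, W} → {R, S, T, W}.
Read '0': {R, S, T, W} → {R, S, T, U, V, W}.
State S is in {R, S, T, U, V, W}.

Yes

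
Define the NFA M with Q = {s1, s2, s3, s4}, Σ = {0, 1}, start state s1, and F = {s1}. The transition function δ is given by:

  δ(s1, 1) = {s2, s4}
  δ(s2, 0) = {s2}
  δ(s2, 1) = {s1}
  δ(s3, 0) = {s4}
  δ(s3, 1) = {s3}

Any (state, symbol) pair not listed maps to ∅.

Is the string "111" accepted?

Start in {s1}.
Read '1': s1→{s2, s4}; now {s2, s4}.
Read '1': s2→{s1}, s4→∅; now {s1}.
Read '1': s1→{s2, s4}; now {s2, s4}.
The final set {s2, s4} contains no accepting state.

No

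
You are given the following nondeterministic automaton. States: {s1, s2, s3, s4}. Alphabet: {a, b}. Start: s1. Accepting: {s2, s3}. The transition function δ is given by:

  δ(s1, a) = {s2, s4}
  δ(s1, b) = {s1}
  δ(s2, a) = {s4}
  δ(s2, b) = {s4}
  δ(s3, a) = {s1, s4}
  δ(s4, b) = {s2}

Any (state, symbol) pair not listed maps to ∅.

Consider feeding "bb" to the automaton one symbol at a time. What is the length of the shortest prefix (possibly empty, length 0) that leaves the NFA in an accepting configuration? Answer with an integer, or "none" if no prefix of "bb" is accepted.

none

Start in {s1}.
Read 'b': {s1} → {s1}.
Read 'b': {s1} → {s1}.
No reachable set along the way intersects F.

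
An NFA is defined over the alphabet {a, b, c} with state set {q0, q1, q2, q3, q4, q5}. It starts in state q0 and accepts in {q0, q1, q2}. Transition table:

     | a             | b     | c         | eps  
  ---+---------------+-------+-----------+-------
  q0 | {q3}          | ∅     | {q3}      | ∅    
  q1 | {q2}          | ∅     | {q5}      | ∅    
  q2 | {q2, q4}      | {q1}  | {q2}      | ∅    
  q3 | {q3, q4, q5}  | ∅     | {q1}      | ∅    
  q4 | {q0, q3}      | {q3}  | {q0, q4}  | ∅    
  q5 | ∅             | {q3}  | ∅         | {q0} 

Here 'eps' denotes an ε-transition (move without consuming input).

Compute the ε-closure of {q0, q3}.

{q0, q3}

Begin with {q0, q3}.
No ε-moves leave this set, so the closure equals the set itself.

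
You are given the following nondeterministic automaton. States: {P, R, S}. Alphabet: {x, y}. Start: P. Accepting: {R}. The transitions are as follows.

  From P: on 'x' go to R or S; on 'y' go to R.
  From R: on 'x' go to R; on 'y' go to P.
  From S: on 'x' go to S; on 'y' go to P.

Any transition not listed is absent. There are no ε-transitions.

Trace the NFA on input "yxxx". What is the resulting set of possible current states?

{R}

Start in {P}.
Read 'y': P→{R}; now {R}.
Read 'x': R→{R}; now {R}.
Read 'x': R→{R}; now {R}.
Read 'x': R→{R}; now {R}.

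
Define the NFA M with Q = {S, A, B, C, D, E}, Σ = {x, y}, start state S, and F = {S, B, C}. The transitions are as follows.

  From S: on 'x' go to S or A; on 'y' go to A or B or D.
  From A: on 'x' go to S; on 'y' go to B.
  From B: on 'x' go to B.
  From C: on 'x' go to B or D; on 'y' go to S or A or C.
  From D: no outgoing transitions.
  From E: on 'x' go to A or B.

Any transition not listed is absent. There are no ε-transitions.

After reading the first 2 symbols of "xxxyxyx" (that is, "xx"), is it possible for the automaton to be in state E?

Start in {S}.
Read 'x': S→{S, A}; now {S, A}.
Read 'x': S→{S, A}, A→{S}; now {S, A}.
State E is not in {S, A}.

No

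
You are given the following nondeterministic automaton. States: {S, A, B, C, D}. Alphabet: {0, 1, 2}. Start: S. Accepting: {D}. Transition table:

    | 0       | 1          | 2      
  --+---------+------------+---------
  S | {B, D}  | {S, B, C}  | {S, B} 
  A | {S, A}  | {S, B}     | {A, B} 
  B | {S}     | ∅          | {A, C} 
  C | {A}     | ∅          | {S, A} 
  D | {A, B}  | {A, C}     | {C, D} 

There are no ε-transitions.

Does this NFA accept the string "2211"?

No

Start in {S}.
Read '2': S→{S, B}; now {S, B}.
Read '2': S→{S, B}, B→{A, C}; now {S, A, B, C}.
Read '1': S→{S, B, C}, A→{S, B}, B→∅, C→∅; now {S, B, C}.
Read '1': S→{S, B, C}, B→∅, C→∅; now {S, B, C}.
The final set {S, B, C} contains no accepting state.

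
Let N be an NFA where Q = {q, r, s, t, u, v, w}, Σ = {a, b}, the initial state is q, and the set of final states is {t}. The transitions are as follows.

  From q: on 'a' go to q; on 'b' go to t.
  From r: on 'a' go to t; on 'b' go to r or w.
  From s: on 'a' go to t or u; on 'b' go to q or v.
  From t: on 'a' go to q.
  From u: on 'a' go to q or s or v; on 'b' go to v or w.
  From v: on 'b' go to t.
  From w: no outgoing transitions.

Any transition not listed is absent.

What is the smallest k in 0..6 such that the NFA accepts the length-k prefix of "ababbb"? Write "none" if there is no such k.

2

Start in {q}.
Read 'a': {q} → {q}.
Read 'b': {q} → {t}.
None of the earlier sets intersect F, but {t} does.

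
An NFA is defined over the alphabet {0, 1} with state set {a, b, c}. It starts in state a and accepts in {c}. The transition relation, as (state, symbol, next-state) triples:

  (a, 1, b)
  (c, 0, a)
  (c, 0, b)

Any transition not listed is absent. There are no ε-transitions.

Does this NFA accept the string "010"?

Start in {a}.
Read '0': {a} → ∅.
The set is empty and remains empty for the remaining 2 symbols.
The final set ∅ contains no accepting state.

No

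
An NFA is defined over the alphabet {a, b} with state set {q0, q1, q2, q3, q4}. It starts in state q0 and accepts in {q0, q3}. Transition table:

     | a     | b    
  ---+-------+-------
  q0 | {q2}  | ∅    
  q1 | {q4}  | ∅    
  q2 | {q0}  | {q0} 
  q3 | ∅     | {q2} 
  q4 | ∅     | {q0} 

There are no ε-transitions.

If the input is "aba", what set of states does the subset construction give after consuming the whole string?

Start in {q0}.
Read 'a': q0→{q2}; now {q2}.
Read 'b': q2→{q0}; now {q0}.
Read 'a': q0→{q2}; now {q2}.

{q2}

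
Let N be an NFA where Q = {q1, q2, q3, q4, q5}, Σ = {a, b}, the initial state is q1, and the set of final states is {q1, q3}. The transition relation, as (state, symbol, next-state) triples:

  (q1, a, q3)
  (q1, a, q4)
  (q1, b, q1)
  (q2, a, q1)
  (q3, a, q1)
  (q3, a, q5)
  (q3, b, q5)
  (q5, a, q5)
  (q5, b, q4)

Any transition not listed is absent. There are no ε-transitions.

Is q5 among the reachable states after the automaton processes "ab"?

Start in {q1}.
Read 'a': {q1} → {q3, q4}.
Read 'b': {q3, q4} → {q5}.
State q5 is in {q5}.

Yes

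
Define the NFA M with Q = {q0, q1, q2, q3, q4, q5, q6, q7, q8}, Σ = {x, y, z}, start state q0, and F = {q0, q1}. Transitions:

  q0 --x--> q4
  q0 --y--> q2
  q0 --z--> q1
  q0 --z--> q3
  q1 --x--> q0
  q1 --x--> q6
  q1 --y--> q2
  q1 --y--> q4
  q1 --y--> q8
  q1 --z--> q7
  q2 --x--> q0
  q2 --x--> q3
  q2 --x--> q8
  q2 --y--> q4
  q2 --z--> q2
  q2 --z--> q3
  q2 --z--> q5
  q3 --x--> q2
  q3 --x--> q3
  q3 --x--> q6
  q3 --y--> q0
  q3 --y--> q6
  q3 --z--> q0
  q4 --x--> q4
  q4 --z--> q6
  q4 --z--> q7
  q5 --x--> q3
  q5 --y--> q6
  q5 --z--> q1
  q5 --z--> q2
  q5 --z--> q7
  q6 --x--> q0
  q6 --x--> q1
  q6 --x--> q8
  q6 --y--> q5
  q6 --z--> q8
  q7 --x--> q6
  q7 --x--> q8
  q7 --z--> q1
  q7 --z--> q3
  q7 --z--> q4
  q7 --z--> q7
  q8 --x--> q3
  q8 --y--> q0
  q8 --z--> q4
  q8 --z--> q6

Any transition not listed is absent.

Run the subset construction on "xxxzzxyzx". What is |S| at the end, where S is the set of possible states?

6

Start in {q0}.
Read 'x': {q0} → {q4}.
Read 'x': {q4} → {q4}.
Read 'x': {q4} → {q4}.
Read 'z': {q4} → {q6, q7}.
Read 'z': {q6, q7} → {q1, q3, q4, q7, q8}.
Read 'x': {q1, q3, q4, q7, q8} → {q0, q2, q3, q4, q6, q8}.
Read 'y': {q0, q2, q3, q4, q6, q8} → {q0, q2, q4, q5, q6}.
Read 'z': {q0, q2, q4, q5, q6} → {q1, q2, q3, q5, q6, q7, q8}.
Read 'x': {q1, q2, q3, q5, q6, q7, q8} → {q0, q1, q2, q3, q6, q8}.
That set has 6 states.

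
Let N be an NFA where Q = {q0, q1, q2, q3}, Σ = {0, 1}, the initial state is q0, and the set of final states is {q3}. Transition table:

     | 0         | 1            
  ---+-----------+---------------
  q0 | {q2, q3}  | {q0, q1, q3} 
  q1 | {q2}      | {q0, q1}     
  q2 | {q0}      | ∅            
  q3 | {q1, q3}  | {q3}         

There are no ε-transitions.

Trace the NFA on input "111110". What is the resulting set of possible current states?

{q1, q2, q3}

Start in {q0}.
Read '1': {q0} → {q0, q1, q3}.
Read '1': {q0, q1, q3} → {q0, q1, q3}.
Read '1': {q0, q1, q3} → {q0, q1, q3}.
Read '1': {q0, q1, q3} → {q0, q1, q3}.
Read '1': {q0, q1, q3} → {q0, q1, q3}.
Read '0': {q0, q1, q3} → {q1, q2, q3}.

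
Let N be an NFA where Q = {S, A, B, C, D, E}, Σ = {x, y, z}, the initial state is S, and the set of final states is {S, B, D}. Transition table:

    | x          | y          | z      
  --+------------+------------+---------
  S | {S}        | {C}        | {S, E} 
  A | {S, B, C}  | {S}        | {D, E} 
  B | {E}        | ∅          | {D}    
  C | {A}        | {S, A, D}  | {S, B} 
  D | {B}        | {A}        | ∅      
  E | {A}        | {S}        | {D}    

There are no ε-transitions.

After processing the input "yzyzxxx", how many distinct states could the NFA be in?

Start in {S}.
Read 'y': S→{C}; now {C}.
Read 'z': C→{S, B}; now {S, B}.
Read 'y': S→{C}, B→∅; now {C}.
Read 'z': C→{S, B}; now {S, B}.
Read 'x': S→{S}, B→{E}; now {S, E}.
Read 'x': S→{S}, E→{A}; now {S, A}.
Read 'x': S→{S}, A→{S, B, C}; now {S, B, C}.
That set has 3 states.

3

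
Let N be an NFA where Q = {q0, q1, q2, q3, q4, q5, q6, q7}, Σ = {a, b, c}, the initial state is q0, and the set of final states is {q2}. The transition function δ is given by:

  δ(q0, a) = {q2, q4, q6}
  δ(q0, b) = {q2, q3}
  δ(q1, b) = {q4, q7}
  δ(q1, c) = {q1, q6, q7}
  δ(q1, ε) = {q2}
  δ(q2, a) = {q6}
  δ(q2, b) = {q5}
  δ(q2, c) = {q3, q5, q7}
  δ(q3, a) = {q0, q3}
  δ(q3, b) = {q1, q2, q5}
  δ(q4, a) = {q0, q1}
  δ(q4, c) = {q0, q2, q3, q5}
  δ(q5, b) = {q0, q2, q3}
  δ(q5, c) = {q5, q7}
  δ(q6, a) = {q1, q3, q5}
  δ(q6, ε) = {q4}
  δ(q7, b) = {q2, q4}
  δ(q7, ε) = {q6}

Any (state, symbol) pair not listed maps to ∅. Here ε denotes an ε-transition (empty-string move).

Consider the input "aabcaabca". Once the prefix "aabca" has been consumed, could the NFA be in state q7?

No

Start in {q0}.
Read 'a': q0→{q2, q4, q6}; now {q2, q4, q6}.
Read 'a': q2→{q6}, q4→{q0, q1}, q6→{q1, q3, q5}; union {q0, q1, q3, q5, q6}; ε-closure = {q0, q1, q2, q3, q4, q5, q6}.
Read 'b': q0→{q2, q3}, q1→{q4, q7}, q2→{q5}, q3→{q1, q2, q5}, q4→∅, q5→{q0, q2, q3}, q6→∅; union {q0, q1, q2, q3, q4, q5, q7}; ε-closure = {q0, q1, q2, q3, q4, q5, q6, q7}.
Read 'c': q0→∅, q1→{q1, q6, q7}, q2→{q3, q5, q7}, q3→∅, q4→{q0, q2, q3, q5}, q5→{q5, q7}, q6→∅, q7→∅; union {q0, q1, q2, q3, q5, q6, q7}; ε-closure = {q0, q1, q2, q3, q4, q5, q6, q7}.
Read 'a': q0→{q2, q4, q6}, q1→∅, q2→{q6}, q3→{q0, q3}, q4→{q0, q1}, q5→∅, q6→{q1, q3, q5}, q7→∅; now {q0, q1, q2, q3, q4, q5, q6}.
State q7 is not in {q0, q1, q2, q3, q4, q5, q6}.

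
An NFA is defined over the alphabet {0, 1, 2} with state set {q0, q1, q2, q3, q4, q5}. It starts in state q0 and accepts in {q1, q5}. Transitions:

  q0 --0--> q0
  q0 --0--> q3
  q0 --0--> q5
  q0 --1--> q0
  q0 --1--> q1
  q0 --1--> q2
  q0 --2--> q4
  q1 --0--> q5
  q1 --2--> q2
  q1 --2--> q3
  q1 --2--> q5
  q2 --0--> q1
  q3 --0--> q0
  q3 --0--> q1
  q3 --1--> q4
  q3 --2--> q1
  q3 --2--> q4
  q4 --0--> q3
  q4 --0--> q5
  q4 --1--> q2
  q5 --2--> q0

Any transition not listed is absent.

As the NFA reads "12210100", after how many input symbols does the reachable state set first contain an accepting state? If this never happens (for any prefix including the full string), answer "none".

1

Start in {q0}.
Read '1': q0→{q0, q1, q2}; now {q0, q1, q2}.
None of the earlier sets intersect F, but {q0, q1, q2} does.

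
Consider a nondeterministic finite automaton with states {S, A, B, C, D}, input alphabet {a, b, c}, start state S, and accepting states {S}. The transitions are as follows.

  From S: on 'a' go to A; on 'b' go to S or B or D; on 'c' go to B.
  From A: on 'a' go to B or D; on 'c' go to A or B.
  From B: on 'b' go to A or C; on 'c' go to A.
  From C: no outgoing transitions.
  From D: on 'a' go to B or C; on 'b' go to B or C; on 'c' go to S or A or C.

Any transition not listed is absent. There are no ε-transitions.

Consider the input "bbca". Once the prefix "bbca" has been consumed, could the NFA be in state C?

No

Start in {S}.
Read 'b': S→{S, B, D}; now {S, B, D}.
Read 'b': S→{S, B, D}, B→{A, C}, D→{B, C}; now {S, A, B, C, D}.
Read 'c': S→{B}, A→{A, B}, B→{A}, C→∅, D→{S, A, C}; now {S, A, B, C}.
Read 'a': S→{A}, A→{B, D}, B→∅, C→∅; now {A, B, D}.
State C is not in {A, B, D}.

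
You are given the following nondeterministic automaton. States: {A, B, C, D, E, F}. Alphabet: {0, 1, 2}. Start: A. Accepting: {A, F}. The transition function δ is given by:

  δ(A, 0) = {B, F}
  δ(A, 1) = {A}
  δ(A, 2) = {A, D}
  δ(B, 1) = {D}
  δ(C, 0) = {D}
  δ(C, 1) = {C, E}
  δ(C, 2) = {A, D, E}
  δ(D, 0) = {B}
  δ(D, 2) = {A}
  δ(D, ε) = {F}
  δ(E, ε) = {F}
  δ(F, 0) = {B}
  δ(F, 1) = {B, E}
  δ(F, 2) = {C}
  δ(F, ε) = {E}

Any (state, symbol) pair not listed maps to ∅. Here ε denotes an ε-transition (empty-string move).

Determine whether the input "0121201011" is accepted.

Yes

Start in {A}.
Read '0': {A} → {B, E, F}.
Read '1': {B, E, F} → {B, D, E, F}.
Read '2': {B, D, E, F} → {A, C}.
Read '1': {A, C} → {A, C, E, F}.
Read '2': {A, C, E, F} → {A, C, D, E, F}.
Read '0': {A, C, D, E, F} → {B, D, E, F}.
Read '1': {B, D, E, F} → {B, D, E, F}.
Read '0': {B, D, E, F} → {B}.
Read '1': {B} → {D, E, F}.
Read '1': {D, E, F} → {B, E, F}.
The final set {B, E, F} contains the accepting state F.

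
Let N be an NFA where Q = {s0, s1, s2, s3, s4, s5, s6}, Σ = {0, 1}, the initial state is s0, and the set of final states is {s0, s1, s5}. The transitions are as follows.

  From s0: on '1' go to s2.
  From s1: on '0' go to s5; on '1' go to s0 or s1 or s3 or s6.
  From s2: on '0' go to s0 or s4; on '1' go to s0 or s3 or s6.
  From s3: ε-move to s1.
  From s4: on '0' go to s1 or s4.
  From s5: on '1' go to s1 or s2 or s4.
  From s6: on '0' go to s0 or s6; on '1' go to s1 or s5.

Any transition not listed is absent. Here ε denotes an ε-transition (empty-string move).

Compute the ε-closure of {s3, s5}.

Begin with {s3, s5}.
ε-move s3 → s1; add s1.

{s1, s3, s5}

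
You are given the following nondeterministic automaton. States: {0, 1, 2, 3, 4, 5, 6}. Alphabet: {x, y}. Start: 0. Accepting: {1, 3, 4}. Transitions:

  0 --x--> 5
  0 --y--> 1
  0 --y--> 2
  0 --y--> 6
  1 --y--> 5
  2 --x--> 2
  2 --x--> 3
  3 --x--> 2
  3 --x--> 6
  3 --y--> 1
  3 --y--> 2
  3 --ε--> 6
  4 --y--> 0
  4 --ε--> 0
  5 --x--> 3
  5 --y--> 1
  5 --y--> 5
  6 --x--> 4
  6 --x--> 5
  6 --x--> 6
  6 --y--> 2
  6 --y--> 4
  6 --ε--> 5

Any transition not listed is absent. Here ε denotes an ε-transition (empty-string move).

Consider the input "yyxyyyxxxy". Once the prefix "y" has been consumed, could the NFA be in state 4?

Start in {0}.
Read 'y': 0→{1, 2, 6}; union {1, 2, 6}; ε-closure = {1, 2, 5, 6}.
State 4 is not in {1, 2, 5, 6}.

No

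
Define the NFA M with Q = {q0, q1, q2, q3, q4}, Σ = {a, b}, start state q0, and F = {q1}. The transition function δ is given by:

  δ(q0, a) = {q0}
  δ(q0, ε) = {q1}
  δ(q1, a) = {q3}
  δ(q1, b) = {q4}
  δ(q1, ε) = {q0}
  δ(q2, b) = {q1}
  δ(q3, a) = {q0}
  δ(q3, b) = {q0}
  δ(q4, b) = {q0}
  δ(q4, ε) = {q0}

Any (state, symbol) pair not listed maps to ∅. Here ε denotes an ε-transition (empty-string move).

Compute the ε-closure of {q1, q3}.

{q0, q1, q3}

Begin with {q1, q3}.
ε-move q1 → q0; add q0.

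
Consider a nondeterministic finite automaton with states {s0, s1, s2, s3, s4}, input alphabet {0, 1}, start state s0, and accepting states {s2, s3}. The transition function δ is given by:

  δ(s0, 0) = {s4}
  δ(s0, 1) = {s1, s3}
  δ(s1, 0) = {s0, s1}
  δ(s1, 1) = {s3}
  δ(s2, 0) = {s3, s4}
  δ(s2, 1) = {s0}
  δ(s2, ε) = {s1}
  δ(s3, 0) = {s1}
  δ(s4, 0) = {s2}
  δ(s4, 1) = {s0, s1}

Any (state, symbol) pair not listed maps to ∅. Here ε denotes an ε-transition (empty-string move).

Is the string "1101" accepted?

Yes

Start in {s0}.
Read '1': s0→{s1, s3}; now {s1, s3}.
Read '1': s1→{s3}, s3→∅; now {s3}.
Read '0': s3→{s1}; now {s1}.
Read '1': s1→{s3}; now {s3}.
The final set {s3} contains the accepting state s3.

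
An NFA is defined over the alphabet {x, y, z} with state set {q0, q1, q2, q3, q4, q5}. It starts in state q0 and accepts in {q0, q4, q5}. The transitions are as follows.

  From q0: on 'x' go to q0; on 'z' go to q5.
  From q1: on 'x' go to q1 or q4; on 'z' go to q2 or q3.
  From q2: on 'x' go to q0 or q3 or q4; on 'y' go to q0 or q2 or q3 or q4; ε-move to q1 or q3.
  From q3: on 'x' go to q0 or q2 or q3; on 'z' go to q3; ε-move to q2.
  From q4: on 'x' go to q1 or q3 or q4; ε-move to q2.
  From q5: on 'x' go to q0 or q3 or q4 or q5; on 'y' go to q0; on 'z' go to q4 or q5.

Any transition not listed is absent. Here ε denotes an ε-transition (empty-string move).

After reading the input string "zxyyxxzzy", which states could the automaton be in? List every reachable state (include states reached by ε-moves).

{q0, q1, q2, q3, q4}

Start in {q0}.
Read 'z': {q0} → {q5}.
Read 'x': {q5} → {q0, q1, q2, q3, q4, q5}.
Read 'y': {q0, q1, q2, q3, q4, q5} → {q0, q1, q2, q3, q4}.
Read 'y': {q0, q1, q2, q3, q4} → {q0, q1, q2, q3, q4}.
Read 'x': {q0, q1, q2, q3, q4} → {q0, q1, q2, q3, q4}.
Read 'x': {q0, q1, q2, q3, q4} → {q0, q1, q2, q3, q4}.
Read 'z': {q0, q1, q2, q3, q4} → {q1, q2, q3, q5}.
Read 'z': {q1, q2, q3, q5} → {q1, q2, q3, q4, q5}.
Read 'y': {q1, q2, q3, q4, q5} → {q0, q1, q2, q3, q4}.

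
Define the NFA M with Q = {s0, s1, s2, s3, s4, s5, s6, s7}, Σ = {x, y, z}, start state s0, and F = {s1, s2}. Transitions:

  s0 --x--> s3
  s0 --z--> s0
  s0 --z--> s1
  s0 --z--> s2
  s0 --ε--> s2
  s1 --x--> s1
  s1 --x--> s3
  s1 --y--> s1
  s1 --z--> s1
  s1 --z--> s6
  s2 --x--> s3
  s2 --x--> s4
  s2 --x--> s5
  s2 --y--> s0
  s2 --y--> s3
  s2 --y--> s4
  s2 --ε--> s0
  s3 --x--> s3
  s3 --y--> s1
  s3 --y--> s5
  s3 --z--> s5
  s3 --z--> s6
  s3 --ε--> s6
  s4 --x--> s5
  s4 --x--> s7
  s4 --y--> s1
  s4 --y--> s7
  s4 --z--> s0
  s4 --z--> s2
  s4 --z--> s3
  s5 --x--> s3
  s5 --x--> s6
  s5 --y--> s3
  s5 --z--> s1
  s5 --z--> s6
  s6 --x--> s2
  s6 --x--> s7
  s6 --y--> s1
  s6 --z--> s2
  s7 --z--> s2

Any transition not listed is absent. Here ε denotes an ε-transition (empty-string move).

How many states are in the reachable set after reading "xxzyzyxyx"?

8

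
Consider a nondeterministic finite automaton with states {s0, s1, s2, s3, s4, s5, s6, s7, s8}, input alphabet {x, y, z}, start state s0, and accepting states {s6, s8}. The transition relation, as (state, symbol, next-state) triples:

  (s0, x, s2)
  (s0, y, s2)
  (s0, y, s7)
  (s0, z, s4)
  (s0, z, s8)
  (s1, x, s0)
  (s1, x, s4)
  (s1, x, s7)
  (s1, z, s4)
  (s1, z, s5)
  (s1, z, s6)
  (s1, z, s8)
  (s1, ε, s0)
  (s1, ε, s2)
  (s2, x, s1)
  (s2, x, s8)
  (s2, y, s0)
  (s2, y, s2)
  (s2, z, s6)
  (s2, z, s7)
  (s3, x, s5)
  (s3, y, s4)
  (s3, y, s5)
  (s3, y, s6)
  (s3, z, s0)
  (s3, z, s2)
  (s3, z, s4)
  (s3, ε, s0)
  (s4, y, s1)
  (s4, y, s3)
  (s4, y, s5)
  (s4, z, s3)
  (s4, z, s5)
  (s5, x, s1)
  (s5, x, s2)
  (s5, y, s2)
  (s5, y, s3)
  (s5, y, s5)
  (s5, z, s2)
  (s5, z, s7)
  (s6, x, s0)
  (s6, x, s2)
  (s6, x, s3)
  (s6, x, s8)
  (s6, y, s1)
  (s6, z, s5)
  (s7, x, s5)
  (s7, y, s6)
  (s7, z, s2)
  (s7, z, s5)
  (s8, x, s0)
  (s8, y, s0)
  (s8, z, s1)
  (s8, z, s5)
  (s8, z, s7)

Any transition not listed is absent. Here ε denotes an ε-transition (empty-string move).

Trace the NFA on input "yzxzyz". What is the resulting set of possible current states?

Start in {s0}.
Read 'y': {s0} → {s2, s7}.
Read 'z': {s2, s7} → {s2, s5, s6, s7}.
Read 'x': {s2, s5, s6, s7} → {s0, s1, s2, s3, s5, s8}.
Read 'z': {s0, s1, s2, s3, s5, s8} → {s0, s1, s2, s4, s5, s6, s7, s8}.
Read 'y': {s0, s1, s2, s4, s5, s6, s7, s8} → {s0, s1, s2, s3, s5, s6, s7}.
Read 'z': {s0, s1, s2, s3, s5, s6, s7} → {s0, s2, s4, s5, s6, s7, s8}.

{s0, s2, s4, s5, s6, s7, s8}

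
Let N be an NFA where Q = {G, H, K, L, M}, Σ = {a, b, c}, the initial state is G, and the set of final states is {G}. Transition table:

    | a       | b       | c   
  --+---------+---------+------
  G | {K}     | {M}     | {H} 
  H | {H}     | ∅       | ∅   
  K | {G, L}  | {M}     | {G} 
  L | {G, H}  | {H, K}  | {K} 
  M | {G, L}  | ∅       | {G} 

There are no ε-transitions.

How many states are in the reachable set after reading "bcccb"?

Start in {G}.
Read 'b': {G} → {M}.
Read 'c': {M} → {G}.
Read 'c': {G} → {H}.
Read 'c': {H} → ∅.
The set is empty and remains empty for the remaining 1 symbol.
That set has 0 states.

0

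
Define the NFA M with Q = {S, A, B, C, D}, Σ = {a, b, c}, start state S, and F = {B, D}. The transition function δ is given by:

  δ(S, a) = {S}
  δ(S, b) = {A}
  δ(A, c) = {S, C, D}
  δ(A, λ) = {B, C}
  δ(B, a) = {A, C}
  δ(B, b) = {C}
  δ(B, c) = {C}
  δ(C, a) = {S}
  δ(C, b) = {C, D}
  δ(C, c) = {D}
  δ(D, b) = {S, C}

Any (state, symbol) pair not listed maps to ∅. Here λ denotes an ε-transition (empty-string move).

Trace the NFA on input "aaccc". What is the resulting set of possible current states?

∅

Start in {S}.
Read 'a': {S} → {S}.
Read 'a': {S} → {S}.
Read 'c': {S} → ∅.
The set is empty and remains empty for the remaining 2 symbols.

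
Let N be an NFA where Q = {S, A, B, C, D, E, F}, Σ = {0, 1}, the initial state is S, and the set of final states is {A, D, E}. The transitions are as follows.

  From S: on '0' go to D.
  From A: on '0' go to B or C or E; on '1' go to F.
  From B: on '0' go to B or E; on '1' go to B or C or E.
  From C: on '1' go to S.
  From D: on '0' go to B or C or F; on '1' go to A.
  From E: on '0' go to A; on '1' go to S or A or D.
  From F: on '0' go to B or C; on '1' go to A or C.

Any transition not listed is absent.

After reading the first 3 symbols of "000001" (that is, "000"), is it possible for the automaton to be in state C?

Start in {S}.
Read '0': S→{D}; now {D}.
Read '0': D→{B, C, F}; now {B, C, F}.
Read '0': B→{B, E}, C→∅, F→{B, C}; now {B, C, E}.
State C is in {B, C, E}.

Yes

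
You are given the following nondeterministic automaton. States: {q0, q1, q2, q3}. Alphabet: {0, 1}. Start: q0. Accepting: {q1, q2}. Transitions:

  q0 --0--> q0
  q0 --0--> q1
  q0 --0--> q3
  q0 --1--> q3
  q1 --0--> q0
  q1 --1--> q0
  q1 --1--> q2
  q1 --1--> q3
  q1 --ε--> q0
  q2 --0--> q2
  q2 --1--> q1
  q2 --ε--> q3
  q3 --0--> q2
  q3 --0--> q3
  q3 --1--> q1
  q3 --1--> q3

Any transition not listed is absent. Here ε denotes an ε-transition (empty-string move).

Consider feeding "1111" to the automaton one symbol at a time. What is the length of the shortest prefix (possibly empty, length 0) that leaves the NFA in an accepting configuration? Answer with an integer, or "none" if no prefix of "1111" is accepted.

Start in {q0}.
Read '1': {q0} → {q3}.
Read '1': {q3} → {q0, q1, q3}.
None of the earlier sets intersect F, but {q0, q1, q3} does.

2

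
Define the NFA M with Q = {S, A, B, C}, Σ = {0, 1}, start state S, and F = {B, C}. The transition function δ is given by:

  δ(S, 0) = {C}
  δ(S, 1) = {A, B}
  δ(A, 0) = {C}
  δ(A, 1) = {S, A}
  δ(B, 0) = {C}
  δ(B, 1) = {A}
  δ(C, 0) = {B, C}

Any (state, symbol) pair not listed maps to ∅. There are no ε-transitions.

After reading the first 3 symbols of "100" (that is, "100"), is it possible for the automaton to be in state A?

No

Start in {S}.
Read '1': {S} → {A, B}.
Read '0': {A, B} → {C}.
Read '0': {C} → {B, C}.
State A is not in {B, C}.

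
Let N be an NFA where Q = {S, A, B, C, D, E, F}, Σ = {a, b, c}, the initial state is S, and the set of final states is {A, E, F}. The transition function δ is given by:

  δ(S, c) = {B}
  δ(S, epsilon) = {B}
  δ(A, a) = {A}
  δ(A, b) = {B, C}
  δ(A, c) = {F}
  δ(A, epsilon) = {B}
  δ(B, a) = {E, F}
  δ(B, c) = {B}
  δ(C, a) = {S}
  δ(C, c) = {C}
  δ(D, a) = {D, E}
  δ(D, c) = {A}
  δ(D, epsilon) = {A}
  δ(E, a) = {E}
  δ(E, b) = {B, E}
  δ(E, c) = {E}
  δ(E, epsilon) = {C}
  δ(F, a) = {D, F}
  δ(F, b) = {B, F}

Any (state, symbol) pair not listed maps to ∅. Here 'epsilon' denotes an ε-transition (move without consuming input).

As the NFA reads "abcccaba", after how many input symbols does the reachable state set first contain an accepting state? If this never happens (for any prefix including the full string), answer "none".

1

Start: ε-closure({S}) = {S, B}.
Read 'a': {S, B} → {C, E, F}.
None of the earlier sets intersect F, but {C, E, F} does.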